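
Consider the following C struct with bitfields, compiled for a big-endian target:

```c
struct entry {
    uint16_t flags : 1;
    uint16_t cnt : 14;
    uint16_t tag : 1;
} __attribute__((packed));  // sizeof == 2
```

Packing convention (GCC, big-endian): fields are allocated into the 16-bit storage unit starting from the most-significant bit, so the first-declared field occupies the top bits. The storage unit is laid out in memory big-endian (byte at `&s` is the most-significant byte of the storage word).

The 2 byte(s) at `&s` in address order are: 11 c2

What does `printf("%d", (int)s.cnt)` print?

[0]=0x11 [1]=0xc2 (big-endian) → word 0x11c2
flags:1 @ bit 15 → (0x11c2>>15)&0x1 = 0x0
cnt:14 @ bit 1 → (0x11c2>>1)&0x3fff = 0x8e1  ←
tag:1 @ bit 0 → (0x11c2>>0)&0x1 = 0x0

2273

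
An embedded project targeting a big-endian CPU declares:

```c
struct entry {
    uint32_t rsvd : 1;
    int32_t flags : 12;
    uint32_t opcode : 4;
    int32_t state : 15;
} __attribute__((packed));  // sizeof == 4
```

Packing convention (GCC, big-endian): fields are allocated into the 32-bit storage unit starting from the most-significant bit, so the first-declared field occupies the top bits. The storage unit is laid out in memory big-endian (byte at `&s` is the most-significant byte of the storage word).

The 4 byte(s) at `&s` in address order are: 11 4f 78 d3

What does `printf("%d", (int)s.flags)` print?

[0]=0x11 [1]=0x4f [2]=0x78 [3]=0xd3 (big-endian) → word 0x114f78d3
rsvd:1 @ bit 31 → (0x114f78d3>>31)&0x1 = 0x0
flags:12 @ bit 19 → (0x114f78d3>>19)&0xfff = 0x229  ←
opcode:4 @ bit 15 → (0x114f78d3>>15)&0xf = 0xe
state:15 @ bit 0 → (0x114f78d3>>0)&0x7fff = 0x78d3
flags signed 12b, MSB=0: value = 553

553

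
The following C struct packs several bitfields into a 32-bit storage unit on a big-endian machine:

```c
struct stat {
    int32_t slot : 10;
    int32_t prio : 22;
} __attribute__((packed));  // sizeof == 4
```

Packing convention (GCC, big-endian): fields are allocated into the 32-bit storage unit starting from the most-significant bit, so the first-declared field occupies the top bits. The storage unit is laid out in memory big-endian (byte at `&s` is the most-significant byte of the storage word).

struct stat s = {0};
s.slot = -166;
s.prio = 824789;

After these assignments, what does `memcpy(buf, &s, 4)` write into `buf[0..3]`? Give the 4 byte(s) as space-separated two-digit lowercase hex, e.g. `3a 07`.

d6 8c 95 d5

[22+:10] slot=-166 & 0x3ff = 0x35a; word=0xd6800000
[0+:22] prio=824789 & 0x3fffff = 0xc95d5; word=0xd68c95d5
word = 0xd68c95d5 → big-endian bytes:
  [0]=0xd6  [1]=0x8c  [2]=0x95  [3]=0xd5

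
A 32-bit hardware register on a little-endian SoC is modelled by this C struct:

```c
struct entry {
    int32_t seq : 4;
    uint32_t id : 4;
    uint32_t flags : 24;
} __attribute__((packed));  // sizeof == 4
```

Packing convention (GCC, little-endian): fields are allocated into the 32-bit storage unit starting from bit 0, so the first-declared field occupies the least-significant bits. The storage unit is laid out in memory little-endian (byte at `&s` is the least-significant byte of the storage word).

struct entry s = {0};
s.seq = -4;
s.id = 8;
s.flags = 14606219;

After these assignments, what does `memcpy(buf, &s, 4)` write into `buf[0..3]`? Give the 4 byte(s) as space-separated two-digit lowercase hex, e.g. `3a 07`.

seq:4 = -4 → 0xc << 0 → word 0x0000000c
id:4 = 8 → 0x8 << 4 → word 0x0000008c
flags:24 = 14606219 → 0xdedf8b << 8 → word 0xdedf8b8c
word = 0xdedf8b8c → little-endian bytes:
  [0]=0x8c  [1]=0x8b  [2]=0xdf  [3]=0xde

8c 8b df de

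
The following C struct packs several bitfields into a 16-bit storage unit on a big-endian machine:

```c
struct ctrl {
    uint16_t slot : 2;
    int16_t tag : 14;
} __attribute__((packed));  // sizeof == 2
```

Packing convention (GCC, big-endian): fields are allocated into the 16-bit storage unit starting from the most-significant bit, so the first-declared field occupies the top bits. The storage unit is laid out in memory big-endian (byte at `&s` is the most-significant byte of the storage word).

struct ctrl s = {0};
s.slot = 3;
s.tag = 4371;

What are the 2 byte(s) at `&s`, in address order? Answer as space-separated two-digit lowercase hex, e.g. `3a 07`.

slot:2 = 3 → 0x3 << 14 → word 0xc000
tag:14 = 4371 → 0x1113 << 0 → word 0xd113
word = 0xd113 → big-endian bytes:
  [0]=0xd1  [1]=0x13

d1 13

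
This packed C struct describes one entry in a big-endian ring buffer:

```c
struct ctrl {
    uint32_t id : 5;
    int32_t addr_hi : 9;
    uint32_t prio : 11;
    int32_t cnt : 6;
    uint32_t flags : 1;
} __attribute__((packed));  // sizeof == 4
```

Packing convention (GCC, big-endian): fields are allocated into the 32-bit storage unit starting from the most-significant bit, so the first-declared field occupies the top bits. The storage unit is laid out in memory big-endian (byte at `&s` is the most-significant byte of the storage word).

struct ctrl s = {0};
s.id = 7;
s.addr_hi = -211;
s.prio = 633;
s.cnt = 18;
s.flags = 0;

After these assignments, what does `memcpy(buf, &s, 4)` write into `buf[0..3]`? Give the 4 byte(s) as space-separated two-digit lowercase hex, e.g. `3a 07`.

3c b5 3c a4

id (5b) val=7 bits=0x7 at bit 27: 0x38000000
addr_hi (9b) val=-211 bits=0x12d at bit 18: 0x3cb40000
prio (11b) val=633 bits=0x279 at bit 7: 0x3cb53c80
cnt (6b) val=18 bits=0x12 at bit 1: 0x3cb53ca4
flags (1b) val=0 bits=0x0 at bit 0: 0x3cb53ca4
word = 0x3cb53ca4 → big-endian bytes:
  [0]=0x3c  [1]=0xb5  [2]=0x3c  [3]=0xa4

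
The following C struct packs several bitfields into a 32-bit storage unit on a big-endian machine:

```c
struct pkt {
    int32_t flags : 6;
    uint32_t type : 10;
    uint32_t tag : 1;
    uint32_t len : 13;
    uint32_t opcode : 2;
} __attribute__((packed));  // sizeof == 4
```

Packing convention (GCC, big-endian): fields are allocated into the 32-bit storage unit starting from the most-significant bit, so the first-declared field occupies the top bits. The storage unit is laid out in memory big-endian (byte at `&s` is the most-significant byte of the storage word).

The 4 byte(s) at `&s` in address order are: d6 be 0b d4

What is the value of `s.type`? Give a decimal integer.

702

[0]=0xd6 [1]=0xbe [2]=0x0b [3]=0xd4 (big-endian) → word 0xd6be0bd4
flags:6 @ bit 26 → (0xd6be0bd4>>26)&0x3f = 0x35
type:10 @ bit 16 → (0xd6be0bd4>>16)&0x3ff = 0x2be  ←
tag:1 @ bit 15 → (0xd6be0bd4>>15)&0x1 = 0x0
len:13 @ bit 2 → (0xd6be0bd4>>2)&0x1fff = 0x2f5
opcode:2 @ bit 0 → (0xd6be0bd4>>0)&0x3 = 0x0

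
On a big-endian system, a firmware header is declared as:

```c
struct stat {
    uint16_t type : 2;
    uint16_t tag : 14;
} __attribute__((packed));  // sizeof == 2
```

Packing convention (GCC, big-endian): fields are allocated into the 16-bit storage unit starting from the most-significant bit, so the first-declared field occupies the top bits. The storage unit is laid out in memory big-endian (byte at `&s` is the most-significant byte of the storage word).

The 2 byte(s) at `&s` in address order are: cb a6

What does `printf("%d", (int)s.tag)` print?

[0]=0xcb [1]=0xa6 (big-endian) → word 0xcba6
type:2 @ bit 14 → (0xcba6>>14)&0x3 = 0x3
tag:14 @ bit 0 → (0xcba6>>0)&0x3fff = 0xba6  ←

2982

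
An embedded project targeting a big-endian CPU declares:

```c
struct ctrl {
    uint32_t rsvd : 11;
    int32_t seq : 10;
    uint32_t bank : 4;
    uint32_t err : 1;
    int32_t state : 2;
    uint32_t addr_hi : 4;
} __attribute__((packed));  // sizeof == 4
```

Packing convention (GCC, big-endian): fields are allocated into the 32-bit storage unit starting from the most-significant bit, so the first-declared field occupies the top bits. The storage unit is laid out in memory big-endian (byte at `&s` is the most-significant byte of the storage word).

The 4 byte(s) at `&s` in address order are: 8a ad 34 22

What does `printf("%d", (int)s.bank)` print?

[0]=0x8a [1]=0xad [2]=0x34 [3]=0x22 (big-endian) → word 0x8aad3422
rsvd:11 @ bit 21 → (0x8aad3422>>21)&0x7ff = 0x455
seq:10 @ bit 11 → (0x8aad3422>>11)&0x3ff = 0x1a6
bank:4 @ bit 7 → (0x8aad3422>>7)&0xf = 0x8  ←
err:1 @ bit 6 → (0x8aad3422>>6)&0x1 = 0x0
state:2 @ bit 4 → (0x8aad3422>>4)&0x3 = 0x2
addr_hi:4 @ bit 0 → (0x8aad3422>>0)&0xf = 0x2

8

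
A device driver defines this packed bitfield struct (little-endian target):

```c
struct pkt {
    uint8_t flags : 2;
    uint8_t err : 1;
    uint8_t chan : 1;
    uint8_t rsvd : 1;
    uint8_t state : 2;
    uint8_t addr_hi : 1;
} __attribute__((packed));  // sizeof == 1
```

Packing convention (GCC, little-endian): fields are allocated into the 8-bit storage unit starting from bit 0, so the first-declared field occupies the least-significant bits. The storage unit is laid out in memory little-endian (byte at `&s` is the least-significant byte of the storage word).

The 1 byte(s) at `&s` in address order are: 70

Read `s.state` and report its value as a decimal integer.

[0]=0x70 (little-endian) → word 0x70
flags:2 @ bit 0 → (0x70>>0)&0x3 = 0x0
err:1 @ bit 2 → (0x70>>2)&0x1 = 0x0
chan:1 @ bit 3 → (0x70>>3)&0x1 = 0x0
rsvd:1 @ bit 4 → (0x70>>4)&0x1 = 0x1
state:2 @ bit 5 → (0x70>>5)&0x3 = 0x3  ←
addr_hi:1 @ bit 7 → (0x70>>7)&0x1 = 0x0

3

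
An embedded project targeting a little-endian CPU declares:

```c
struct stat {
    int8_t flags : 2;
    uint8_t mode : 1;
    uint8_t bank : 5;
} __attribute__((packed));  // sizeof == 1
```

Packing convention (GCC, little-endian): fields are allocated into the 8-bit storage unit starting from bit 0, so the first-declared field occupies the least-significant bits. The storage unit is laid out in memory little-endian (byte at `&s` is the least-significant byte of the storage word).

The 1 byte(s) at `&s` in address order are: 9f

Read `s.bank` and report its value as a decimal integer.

19

[0]=0x9f (little-endian) → word 0x9f
flags [0+:2] = (word>>0) & 0x3 = 3
mode [2+:1] = (word>>2) & 0x1 = 1
bank [3+:5] = (word>>3) & 0x1f = 19  ←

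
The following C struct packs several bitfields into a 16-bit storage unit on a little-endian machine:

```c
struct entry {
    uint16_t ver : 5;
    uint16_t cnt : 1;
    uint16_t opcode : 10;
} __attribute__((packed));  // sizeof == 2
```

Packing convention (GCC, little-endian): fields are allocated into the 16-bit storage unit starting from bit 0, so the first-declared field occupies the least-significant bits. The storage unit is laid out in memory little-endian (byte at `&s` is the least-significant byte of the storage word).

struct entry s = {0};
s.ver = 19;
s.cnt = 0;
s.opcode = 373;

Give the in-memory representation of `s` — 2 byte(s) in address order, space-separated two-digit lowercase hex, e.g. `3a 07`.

ver:5 = 19 → 0x13 << 0 → word 0x0013
cnt:1 = 0 → 0x0 << 5 → word 0x0013
opcode:10 = 373 → 0x175 << 6 → word 0x5d53
word = 0x5d53 → little-endian bytes:
  [0]=0x53  [1]=0x5d

53 5d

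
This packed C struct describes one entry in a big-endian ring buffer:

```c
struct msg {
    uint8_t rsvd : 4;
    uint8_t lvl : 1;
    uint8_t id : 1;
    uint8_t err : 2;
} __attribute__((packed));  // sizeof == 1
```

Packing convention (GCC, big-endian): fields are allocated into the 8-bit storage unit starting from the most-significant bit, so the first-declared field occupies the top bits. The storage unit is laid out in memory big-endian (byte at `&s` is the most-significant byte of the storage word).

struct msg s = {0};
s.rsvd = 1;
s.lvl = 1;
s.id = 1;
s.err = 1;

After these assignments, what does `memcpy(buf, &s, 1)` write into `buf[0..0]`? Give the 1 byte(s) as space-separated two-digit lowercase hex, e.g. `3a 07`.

rsvd (4b) val=1 bits=0x1 at bit 4: 0x10
lvl (1b) val=1 bits=0x1 at bit 3: 0x18
id (1b) val=1 bits=0x1 at bit 2: 0x1c
err (2b) val=1 bits=0x1 at bit 0: 0x1d
word = 0x1d → big-endian bytes:
  [0]=0x1d

1d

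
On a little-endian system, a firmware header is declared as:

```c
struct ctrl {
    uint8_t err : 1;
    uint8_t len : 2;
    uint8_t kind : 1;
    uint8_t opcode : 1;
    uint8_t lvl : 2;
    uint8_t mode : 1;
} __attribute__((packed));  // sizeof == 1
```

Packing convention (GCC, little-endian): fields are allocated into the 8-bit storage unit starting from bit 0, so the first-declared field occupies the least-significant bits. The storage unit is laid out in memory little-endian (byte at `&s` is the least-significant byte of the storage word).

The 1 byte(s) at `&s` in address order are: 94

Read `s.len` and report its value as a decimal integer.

[0]=0x94 (little-endian) → word 0x94
err:1 @ bit 0 → (0x94>>0)&0x1 = 0x0
len:2 @ bit 1 → (0x94>>1)&0x3 = 0x2  ←
kind:1 @ bit 3 → (0x94>>3)&0x1 = 0x0
opcode:1 @ bit 4 → (0x94>>4)&0x1 = 0x1
lvl:2 @ bit 5 → (0x94>>5)&0x3 = 0x0
mode:1 @ bit 7 → (0x94>>7)&0x1 = 0x1

2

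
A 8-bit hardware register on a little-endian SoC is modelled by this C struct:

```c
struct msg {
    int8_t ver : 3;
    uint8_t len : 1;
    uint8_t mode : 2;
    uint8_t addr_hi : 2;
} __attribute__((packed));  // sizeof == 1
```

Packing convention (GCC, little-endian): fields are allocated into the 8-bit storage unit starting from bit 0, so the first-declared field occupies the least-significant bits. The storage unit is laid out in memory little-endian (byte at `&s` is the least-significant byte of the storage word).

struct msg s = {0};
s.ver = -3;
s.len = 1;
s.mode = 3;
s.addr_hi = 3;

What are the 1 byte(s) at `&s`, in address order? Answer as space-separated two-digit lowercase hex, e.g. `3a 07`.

ver:3 = -3 → 0x5 << 0 → word 0x05
len:1 = 1 → 0x1 << 3 → word 0x0d
mode:2 = 3 → 0x3 << 4 → word 0x3d
addr_hi:2 = 3 → 0x3 << 6 → word 0xfd
word = 0xfd → little-endian bytes:
  [0]=0xfd

fd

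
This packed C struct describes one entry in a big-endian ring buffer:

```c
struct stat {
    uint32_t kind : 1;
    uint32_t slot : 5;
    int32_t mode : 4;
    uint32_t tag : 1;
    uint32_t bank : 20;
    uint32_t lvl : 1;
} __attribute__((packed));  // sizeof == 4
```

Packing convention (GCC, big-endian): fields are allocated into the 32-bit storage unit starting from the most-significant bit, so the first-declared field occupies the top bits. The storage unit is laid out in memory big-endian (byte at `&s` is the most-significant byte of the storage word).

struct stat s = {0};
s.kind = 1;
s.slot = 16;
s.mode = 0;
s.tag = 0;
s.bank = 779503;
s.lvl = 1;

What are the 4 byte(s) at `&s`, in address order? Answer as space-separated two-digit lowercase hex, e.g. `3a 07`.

kind:1 = 1 → 0x1 << 31 → word 0x80000000
slot:5 = 16 → 0x10 << 26 → word 0xc0000000
mode:4 = 0 → 0x0 << 22 → word 0xc0000000
tag:1 = 0 → 0x0 << 21 → word 0xc0000000
bank:20 = 779503 → 0xbe4ef << 1 → word 0xc017c9de
lvl:1 = 1 → 0x1 << 0 → word 0xc017c9df
word = 0xc017c9df → big-endian bytes:
  [0]=0xc0  [1]=0x17  [2]=0xc9  [3]=0xdf

c0 17 c9 df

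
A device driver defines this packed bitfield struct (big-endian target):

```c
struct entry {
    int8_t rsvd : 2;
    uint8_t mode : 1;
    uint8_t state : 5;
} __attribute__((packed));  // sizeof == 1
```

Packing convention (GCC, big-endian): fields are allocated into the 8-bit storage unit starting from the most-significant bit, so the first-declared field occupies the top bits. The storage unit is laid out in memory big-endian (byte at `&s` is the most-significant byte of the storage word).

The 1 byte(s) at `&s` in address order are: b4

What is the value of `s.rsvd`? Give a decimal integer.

[0]=0xb4 (big-endian) → word 0xb4
rsvd:2 @ bit 6 → (0xb4>>6)&0x3 = 0x2  ←
mode:1 @ bit 5 → (0xb4>>5)&0x1 = 0x1
state:5 @ bit 0 → (0xb4>>0)&0x1f = 0x14
rsvd signed 2b, MSB=1: 2 - 4 = -2

-2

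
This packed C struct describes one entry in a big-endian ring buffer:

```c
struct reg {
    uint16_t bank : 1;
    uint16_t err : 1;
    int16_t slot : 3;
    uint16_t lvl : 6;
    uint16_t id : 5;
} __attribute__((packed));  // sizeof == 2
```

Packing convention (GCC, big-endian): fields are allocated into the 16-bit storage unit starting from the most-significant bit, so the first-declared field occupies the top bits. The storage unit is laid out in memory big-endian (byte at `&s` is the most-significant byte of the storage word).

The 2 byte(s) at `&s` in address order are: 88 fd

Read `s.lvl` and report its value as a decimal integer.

7

[0]=0x88 [1]=0xfd (big-endian) → word 0x88fd
bank [15+:1] = (word>>15) & 0x1 = 1
err [14+:1] = (word>>14) & 0x1 = 0
slot [11+:3] = (word>>11) & 0x7 = 1
lvl [5+:6] = (word>>5) & 0x3f = 7  ←
id [0+:5] = (word>>0) & 0x1f = 29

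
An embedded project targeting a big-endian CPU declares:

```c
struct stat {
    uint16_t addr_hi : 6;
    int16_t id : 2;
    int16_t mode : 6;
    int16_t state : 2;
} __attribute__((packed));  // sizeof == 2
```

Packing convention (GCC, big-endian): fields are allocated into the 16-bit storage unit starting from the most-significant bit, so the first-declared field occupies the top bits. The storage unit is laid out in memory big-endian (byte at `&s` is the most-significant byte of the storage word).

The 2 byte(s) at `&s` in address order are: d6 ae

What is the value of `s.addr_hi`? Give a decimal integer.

[0]=0xd6 [1]=0xae (big-endian) → word 0xd6ae
addr_hi:6 @ bit 10 → (0xd6ae>>10)&0x3f = 0x35  ←
id:2 @ bit 8 → (0xd6ae>>8)&0x3 = 0x2
mode:6 @ bit 2 → (0xd6ae>>2)&0x3f = 0x2b
state:2 @ bit 0 → (0xd6ae>>0)&0x3 = 0x2

53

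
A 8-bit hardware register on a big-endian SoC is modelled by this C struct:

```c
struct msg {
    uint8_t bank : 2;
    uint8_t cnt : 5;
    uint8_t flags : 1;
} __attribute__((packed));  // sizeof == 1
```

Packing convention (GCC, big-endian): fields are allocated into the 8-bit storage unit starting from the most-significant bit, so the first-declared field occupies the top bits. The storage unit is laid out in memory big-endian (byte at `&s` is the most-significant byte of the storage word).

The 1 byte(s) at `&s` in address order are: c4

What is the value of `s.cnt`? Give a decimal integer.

[0]=0xc4 (big-endian) → word 0xc4
bank:2 @ bit 6 → (0xc4>>6)&0x3 = 0x3
cnt:5 @ bit 1 → (0xc4>>1)&0x1f = 0x2  ←
flags:1 @ bit 0 → (0xc4>>0)&0x1 = 0x0

2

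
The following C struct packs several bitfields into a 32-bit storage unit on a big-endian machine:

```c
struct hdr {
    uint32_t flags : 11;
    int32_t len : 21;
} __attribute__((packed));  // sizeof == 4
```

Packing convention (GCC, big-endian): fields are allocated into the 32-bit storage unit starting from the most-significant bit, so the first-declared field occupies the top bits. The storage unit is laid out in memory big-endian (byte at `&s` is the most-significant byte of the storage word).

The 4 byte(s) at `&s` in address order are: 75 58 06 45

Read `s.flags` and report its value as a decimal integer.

[0]=0x75 [1]=0x58 [2]=0x06 [3]=0x45 (big-endian) → word 0x75580645
flags:11 @ bit 21 → (0x75580645>>21)&0x7ff = 0x3aa  ←
len:21 @ bit 0 → (0x75580645>>0)&0x1fffff = 0x180645

938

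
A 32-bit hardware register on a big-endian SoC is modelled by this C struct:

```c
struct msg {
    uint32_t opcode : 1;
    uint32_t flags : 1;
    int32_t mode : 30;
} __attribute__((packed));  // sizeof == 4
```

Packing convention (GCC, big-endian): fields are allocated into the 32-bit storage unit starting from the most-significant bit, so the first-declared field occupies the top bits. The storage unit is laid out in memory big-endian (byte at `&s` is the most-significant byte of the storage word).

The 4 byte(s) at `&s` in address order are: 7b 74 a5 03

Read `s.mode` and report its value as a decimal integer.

[0]=0x7b [1]=0x74 [2]=0xa5 [3]=0x03 (big-endian) → word 0x7b74a503
opcode:1 @ bit 31 → (0x7b74a503>>31)&0x1 = 0x0
flags:1 @ bit 30 → (0x7b74a503>>30)&0x1 = 0x1
mode:30 @ bit 0 → (0x7b74a503>>0)&0x3fffffff = 0x3b74a503  ←
mode signed 30b, MSB=1: 997500163 - 1073741824 = -76241661

-76241661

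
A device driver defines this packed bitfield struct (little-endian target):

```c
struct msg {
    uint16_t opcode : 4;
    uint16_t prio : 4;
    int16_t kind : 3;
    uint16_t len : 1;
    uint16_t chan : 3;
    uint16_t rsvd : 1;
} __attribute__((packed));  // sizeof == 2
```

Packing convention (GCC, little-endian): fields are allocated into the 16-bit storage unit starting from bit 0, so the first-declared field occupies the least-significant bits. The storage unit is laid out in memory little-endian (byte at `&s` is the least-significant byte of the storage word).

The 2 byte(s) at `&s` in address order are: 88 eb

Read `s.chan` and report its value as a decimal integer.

[0]=0x88 [1]=0xeb (little-endian) → word 0xeb88
opcode:4 @ bit 0 → (0xeb88>>0)&0xf = 0x8
prio:4 @ bit 4 → (0xeb88>>4)&0xf = 0x8
kind:3 @ bit 8 → (0xeb88>>8)&0x7 = 0x3
len:1 @ bit 11 → (0xeb88>>11)&0x1 = 0x1
chan:3 @ bit 12 → (0xeb88>>12)&0x7 = 0x6  ←
rsvd:1 @ bit 15 → (0xeb88>>15)&0x1 = 0x1

6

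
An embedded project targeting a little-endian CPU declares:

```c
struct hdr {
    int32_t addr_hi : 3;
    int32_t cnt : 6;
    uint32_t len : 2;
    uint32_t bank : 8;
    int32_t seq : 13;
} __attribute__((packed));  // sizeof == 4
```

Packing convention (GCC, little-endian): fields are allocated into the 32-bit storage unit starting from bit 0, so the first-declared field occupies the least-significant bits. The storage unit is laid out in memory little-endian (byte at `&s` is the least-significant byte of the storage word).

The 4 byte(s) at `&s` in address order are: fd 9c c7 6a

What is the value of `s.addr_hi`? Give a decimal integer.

-3

[0]=0xfd [1]=0x9c [2]=0xc7 [3]=0x6a (little-endian) → word 0x6ac79cfd
addr_hi [0+:3] = (word>>0) & 0x7 = 5  ←
cnt [3+:6] = (word>>3) & 0x3f = 31
len [9+:2] = (word>>9) & 0x3 = 2
bank [11+:8] = (word>>11) & 0xff = 243
seq [19+:13] = (word>>19) & 0x1fff = 3416
addr_hi signed 3b, MSB=1: 5 - 8 = -3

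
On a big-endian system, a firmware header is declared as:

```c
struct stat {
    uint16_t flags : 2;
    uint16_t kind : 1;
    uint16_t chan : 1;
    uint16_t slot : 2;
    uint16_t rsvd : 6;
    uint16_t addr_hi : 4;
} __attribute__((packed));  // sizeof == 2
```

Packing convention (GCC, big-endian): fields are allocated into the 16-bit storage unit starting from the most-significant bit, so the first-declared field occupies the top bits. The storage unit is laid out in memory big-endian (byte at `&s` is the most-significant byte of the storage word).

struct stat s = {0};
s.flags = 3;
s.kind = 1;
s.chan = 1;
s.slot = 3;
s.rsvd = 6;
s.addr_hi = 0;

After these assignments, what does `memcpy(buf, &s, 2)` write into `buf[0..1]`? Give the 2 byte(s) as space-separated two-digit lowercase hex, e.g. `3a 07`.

fc 60

flags:2 = 3 → 0x3 << 14 → word 0xc000
kind:1 = 1 → 0x1 << 13 → word 0xe000
chan:1 = 1 → 0x1 << 12 → word 0xf000
slot:2 = 3 → 0x3 << 10 → word 0xfc00
rsvd:6 = 6 → 0x6 << 4 → word 0xfc60
addr_hi:4 = 0 → 0x0 << 0 → word 0xfc60
word = 0xfc60 → big-endian bytes:
  [0]=0xfc  [1]=0x60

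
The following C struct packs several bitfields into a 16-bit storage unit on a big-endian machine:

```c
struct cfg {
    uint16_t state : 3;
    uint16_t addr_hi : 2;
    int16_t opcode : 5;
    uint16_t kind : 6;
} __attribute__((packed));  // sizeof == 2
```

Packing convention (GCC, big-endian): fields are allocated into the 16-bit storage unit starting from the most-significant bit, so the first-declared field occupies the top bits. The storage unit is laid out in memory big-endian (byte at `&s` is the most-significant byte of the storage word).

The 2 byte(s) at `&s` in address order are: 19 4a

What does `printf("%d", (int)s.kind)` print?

[0]=0x19 [1]=0x4a (big-endian) → word 0x194a
state [13+:3] = (word>>13) & 0x7 = 0
addr_hi [11+:2] = (word>>11) & 0x3 = 3
opcode [6+:5] = (word>>6) & 0x1f = 5
kind [0+:6] = (word>>0) & 0x3f = 10  ←

10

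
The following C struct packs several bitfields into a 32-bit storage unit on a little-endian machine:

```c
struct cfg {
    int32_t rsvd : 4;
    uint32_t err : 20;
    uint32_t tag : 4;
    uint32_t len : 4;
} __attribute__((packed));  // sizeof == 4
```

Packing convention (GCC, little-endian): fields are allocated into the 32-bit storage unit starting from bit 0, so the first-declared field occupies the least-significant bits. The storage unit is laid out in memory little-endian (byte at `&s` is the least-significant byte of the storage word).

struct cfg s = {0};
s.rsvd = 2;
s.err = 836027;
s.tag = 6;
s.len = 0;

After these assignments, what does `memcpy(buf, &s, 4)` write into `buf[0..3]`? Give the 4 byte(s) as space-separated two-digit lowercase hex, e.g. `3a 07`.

b2 1b cc 06

[0+:4] rsvd=2 & 0xf = 0x2; word=0x00000002
[4+:20] err=836027 & 0xfffff = 0xcc1bb; word=0x00cc1bb2
[24+:4] tag=6 & 0xf = 0x6; word=0x06cc1bb2
[28+:4] len=0 & 0xf = 0x0; word=0x06cc1bb2
word = 0x06cc1bb2 → little-endian bytes:
  [0]=0xb2  [1]=0x1b  [2]=0xcc  [3]=0x06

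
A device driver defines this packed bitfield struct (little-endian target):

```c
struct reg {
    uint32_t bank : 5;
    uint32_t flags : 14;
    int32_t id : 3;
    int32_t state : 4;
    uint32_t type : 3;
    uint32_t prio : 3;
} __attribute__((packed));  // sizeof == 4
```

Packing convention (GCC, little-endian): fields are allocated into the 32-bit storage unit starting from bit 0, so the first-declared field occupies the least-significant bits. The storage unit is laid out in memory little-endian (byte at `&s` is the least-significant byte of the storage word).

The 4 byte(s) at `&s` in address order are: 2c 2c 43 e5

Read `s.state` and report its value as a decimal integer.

5

[0]=0x2c [1]=0x2c [2]=0x43 [3]=0xe5 (little-endian) → word 0xe5432c2c
bank [0+:5] = (word>>0) & 0x1f = 12
flags [5+:14] = (word>>5) & 0x3fff = 6497
id [19+:3] = (word>>19) & 0x7 = 0
state [22+:4] = (word>>22) & 0xf = 5  ←
type [26+:3] = (word>>26) & 0x7 = 1
prio [29+:3] = (word>>29) & 0x7 = 7
state signed 4b, MSB=0: value = 5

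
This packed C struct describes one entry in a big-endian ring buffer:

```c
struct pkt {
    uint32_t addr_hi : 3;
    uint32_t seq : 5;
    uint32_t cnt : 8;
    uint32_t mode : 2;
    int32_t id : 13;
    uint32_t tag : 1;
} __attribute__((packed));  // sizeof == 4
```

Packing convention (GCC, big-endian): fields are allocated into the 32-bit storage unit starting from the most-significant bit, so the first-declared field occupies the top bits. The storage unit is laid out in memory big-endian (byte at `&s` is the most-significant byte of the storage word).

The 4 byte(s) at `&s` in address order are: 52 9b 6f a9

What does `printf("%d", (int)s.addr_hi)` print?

2

[0]=0x52 [1]=0x9b [2]=0x6f [3]=0xa9 (big-endian) → word 0x529b6fa9
addr_hi [29+:3] = (word>>29) & 0x7 = 2  ←
seq [24+:5] = (word>>24) & 0x1f = 18
cnt [16+:8] = (word>>16) & 0xff = 155
mode [14+:2] = (word>>14) & 0x3 = 1
id [1+:13] = (word>>1) & 0x1fff = 6100
tag [0+:1] = (word>>0) & 0x1 = 1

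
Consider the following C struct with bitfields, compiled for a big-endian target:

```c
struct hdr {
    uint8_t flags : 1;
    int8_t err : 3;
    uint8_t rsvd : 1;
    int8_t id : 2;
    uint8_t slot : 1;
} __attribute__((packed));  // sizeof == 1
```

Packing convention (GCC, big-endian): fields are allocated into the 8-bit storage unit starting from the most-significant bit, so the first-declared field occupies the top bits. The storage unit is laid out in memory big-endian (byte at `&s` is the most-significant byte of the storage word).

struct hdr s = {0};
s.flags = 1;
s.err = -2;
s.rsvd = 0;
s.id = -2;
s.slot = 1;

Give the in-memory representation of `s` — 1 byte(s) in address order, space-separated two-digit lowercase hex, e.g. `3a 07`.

[7+:1] flags=1 & 0x1 = 0x1; word=0x80
[4+:3] err=-2 & 0x7 = 0x6; word=0xe0
[3+:1] rsvd=0 & 0x1 = 0x0; word=0xe0
[1+:2] id=-2 & 0x3 = 0x2; word=0xe4
[0+:1] slot=1 & 0x1 = 0x1; word=0xe5
word = 0xe5 → big-endian bytes:
  [0]=0xe5

e5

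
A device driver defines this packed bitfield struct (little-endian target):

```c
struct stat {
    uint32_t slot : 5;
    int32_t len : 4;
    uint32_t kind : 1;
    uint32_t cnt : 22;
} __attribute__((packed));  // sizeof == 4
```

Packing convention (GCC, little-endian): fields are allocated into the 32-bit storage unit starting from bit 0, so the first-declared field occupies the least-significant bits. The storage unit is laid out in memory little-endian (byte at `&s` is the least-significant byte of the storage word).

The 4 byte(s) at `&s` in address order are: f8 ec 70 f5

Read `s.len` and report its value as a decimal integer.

7

[0]=0xf8 [1]=0xec [2]=0x70 [3]=0xf5 (little-endian) → word 0xf570ecf8
slot:5 @ bit 0 → (0xf570ecf8>>0)&0x1f = 0x18
len:4 @ bit 5 → (0xf570ecf8>>5)&0xf = 0x7  ←
kind:1 @ bit 9 → (0xf570ecf8>>9)&0x1 = 0x0
cnt:22 @ bit 10 → (0xf570ecf8>>10)&0x3fffff = 0x3d5c3b
len signed 4b, MSB=0: value = 7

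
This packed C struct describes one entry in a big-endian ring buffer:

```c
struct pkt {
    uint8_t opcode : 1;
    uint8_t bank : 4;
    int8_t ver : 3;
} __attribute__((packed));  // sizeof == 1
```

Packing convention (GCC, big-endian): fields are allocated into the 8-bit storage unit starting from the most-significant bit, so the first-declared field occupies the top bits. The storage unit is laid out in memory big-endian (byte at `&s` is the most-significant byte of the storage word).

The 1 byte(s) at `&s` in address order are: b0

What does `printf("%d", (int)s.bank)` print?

[0]=0xb0 (big-endian) → word 0xb0
opcode:1 @ bit 7 → (0xb0>>7)&0x1 = 0x1
bank:4 @ bit 3 → (0xb0>>3)&0xf = 0x6  ←
ver:3 @ bit 0 → (0xb0>>0)&0x7 = 0x0

6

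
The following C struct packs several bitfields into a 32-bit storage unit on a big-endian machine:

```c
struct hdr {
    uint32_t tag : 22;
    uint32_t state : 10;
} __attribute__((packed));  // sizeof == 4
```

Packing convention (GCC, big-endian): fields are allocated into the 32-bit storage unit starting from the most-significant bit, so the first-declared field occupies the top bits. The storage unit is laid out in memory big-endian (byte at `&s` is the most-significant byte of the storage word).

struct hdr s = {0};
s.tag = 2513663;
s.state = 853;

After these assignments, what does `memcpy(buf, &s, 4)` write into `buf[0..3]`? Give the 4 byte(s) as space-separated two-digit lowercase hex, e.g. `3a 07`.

tag (22b) val=2513663 bits=0x265aff at bit 10: 0x996bfc00
state (10b) val=853 bits=0x355 at bit 0: 0x996bff55
word = 0x996bff55 → big-endian bytes:
  [0]=0x99  [1]=0x6b  [2]=0xff  [3]=0x55

99 6b ff 55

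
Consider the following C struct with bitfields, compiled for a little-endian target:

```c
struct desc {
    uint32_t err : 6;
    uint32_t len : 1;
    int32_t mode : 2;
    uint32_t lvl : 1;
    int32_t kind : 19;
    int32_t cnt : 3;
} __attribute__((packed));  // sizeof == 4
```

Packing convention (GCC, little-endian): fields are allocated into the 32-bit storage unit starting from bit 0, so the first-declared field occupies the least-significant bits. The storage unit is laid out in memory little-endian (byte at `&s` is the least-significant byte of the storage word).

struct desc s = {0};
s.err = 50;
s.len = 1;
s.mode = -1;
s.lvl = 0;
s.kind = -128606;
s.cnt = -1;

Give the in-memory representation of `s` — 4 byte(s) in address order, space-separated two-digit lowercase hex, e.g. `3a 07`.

f2 89 26 f8

[0+:6] err=50 & 0x3f = 0x32; word=0x00000032
[6+:1] len=1 & 0x1 = 0x1; word=0x00000072
[7+:2] mode=-1 & 0x3 = 0x3; word=0x000001f2
[9+:1] lvl=0 & 0x1 = 0x0; word=0x000001f2
[10+:19] kind=-128606 & 0x7ffff = 0x609a2; word=0x182689f2
[29+:3] cnt=-1 & 0x7 = 0x7; word=0xf82689f2
word = 0xf82689f2 → little-endian bytes:
  [0]=0xf2  [1]=0x89  [2]=0x26  [3]=0xf8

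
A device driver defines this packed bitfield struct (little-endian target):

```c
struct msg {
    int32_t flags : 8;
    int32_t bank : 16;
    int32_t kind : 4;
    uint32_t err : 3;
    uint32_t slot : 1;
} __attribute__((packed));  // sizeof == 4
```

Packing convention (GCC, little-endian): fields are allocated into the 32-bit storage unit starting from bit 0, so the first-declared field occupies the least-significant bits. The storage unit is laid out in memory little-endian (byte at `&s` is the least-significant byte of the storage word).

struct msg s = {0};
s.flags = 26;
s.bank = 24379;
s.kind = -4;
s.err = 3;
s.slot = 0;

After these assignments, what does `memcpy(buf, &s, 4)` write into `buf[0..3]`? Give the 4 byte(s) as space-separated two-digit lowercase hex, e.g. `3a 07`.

flags (8b) val=26 bits=0x1a at bit 0: 0x0000001a
bank (16b) val=24379 bits=0x5f3b at bit 8: 0x005f3b1a
kind (4b) val=-4 bits=0xc at bit 24: 0x0c5f3b1a
err (3b) val=3 bits=0x3 at bit 28: 0x3c5f3b1a
slot (1b) val=0 bits=0x0 at bit 31: 0x3c5f3b1a
word = 0x3c5f3b1a → little-endian bytes:
  [0]=0x1a  [1]=0x3b  [2]=0x5f  [3]=0x3c

1a 3b 5f 3c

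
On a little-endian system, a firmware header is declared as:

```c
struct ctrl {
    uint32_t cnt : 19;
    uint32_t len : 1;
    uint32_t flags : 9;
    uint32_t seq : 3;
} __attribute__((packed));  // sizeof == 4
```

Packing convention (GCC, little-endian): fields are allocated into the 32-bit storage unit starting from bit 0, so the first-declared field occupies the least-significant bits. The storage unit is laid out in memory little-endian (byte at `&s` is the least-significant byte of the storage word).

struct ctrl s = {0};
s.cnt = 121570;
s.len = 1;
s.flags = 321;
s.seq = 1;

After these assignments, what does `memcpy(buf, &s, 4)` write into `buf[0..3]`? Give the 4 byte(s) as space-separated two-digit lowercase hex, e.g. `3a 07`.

[0+:19] cnt=121570 & 0x7ffff = 0x1dae2; word=0x0001dae2
[19+:1] len=1 & 0x1 = 0x1; word=0x0009dae2
[20+:9] flags=321 & 0x1ff = 0x141; word=0x1419dae2
[29+:3] seq=1 & 0x7 = 0x1; word=0x3419dae2
word = 0x3419dae2 → little-endian bytes:
  [0]=0xe2  [1]=0xda  [2]=0x19  [3]=0x34

e2 da 19 34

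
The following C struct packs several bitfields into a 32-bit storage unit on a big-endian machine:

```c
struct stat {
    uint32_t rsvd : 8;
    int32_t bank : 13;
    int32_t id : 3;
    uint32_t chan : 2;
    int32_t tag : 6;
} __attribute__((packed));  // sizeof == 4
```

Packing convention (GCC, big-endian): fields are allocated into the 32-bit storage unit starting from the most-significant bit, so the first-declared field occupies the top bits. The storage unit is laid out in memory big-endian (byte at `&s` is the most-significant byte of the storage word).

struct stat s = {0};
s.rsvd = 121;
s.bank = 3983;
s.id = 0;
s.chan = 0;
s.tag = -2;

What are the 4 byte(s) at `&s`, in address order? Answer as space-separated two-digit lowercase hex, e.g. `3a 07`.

79 7c 78 3e

rsvd (8b) val=121 bits=0x79 at bit 24: 0x79000000
bank (13b) val=3983 bits=0xf8f at bit 11: 0x797c7800
id (3b) val=0 bits=0x0 at bit 8: 0x797c7800
chan (2b) val=0 bits=0x0 at bit 6: 0x797c7800
tag (6b) val=-2 bits=0x3e at bit 0: 0x797c783e
word = 0x797c783e → big-endian bytes:
  [0]=0x79  [1]=0x7c  [2]=0x78  [3]=0x3e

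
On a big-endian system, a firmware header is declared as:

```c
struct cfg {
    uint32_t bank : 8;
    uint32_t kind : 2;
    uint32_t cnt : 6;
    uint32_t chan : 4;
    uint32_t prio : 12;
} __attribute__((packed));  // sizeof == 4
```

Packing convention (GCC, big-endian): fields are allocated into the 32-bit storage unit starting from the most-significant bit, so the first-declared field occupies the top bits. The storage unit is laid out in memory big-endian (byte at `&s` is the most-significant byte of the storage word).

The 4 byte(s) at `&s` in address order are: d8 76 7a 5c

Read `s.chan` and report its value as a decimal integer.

[0]=0xd8 [1]=0x76 [2]=0x7a [3]=0x5c (big-endian) → word 0xd8767a5c
bank:8 @ bit 24 → (0xd8767a5c>>24)&0xff = 0xd8
kind:2 @ bit 22 → (0xd8767a5c>>22)&0x3 = 0x1
cnt:6 @ bit 16 → (0xd8767a5c>>16)&0x3f = 0x36
chan:4 @ bit 12 → (0xd8767a5c>>12)&0xf = 0x7  ←
prio:12 @ bit 0 → (0xd8767a5c>>0)&0xfff = 0xa5c

7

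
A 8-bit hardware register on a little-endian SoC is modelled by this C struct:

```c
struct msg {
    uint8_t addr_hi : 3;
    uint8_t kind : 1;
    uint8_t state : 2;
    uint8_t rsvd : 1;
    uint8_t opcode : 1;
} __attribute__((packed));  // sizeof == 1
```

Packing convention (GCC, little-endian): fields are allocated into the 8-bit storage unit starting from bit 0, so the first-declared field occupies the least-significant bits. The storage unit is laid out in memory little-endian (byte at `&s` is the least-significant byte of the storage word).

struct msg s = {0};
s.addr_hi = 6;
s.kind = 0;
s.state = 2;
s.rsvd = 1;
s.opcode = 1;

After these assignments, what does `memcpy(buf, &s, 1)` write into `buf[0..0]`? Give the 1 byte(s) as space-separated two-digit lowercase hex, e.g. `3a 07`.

addr_hi:3 = 6 → 0x6 << 0 → word 0x06
kind:1 = 0 → 0x0 << 3 → word 0x06
state:2 = 2 → 0x2 << 4 → word 0x26
rsvd:1 = 1 → 0x1 << 6 → word 0x66
opcode:1 = 1 → 0x1 << 7 → word 0xe6
word = 0xe6 → little-endian bytes:
  [0]=0xe6

e6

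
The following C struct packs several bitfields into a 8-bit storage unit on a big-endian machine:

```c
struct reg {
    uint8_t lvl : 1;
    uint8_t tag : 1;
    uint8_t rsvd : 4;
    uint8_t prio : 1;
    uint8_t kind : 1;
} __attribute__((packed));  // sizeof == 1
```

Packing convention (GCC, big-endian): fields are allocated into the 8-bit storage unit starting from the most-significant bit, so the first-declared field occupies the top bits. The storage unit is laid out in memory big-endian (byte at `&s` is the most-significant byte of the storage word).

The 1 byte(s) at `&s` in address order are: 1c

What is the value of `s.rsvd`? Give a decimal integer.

[0]=0x1c (big-endian) → word 0x1c
lvl:1 @ bit 7 → (0x1c>>7)&0x1 = 0x0
tag:1 @ bit 6 → (0x1c>>6)&0x1 = 0x0
rsvd:4 @ bit 2 → (0x1c>>2)&0xf = 0x7  ←
prio:1 @ bit 1 → (0x1c>>1)&0x1 = 0x0
kind:1 @ bit 0 → (0x1c>>0)&0x1 = 0x0

7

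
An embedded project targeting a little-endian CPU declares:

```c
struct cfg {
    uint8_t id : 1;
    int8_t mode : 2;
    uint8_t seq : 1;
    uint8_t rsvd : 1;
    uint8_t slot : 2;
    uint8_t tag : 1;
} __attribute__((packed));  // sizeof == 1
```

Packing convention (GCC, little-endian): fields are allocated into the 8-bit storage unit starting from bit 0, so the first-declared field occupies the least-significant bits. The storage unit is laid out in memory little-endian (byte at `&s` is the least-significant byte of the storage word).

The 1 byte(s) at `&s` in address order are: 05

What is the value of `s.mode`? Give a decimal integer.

[0]=0x05 (little-endian) → word 0x05
id [0+:1] = (word>>0) & 0x1 = 1
mode [1+:2] = (word>>1) & 0x3 = 2  ←
seq [3+:1] = (word>>3) & 0x1 = 0
rsvd [4+:1] = (word>>4) & 0x1 = 0
slot [5+:2] = (word>>5) & 0x3 = 0
tag [7+:1] = (word>>7) & 0x1 = 0
mode signed 2b, MSB=1: 2 - 4 = -2

-2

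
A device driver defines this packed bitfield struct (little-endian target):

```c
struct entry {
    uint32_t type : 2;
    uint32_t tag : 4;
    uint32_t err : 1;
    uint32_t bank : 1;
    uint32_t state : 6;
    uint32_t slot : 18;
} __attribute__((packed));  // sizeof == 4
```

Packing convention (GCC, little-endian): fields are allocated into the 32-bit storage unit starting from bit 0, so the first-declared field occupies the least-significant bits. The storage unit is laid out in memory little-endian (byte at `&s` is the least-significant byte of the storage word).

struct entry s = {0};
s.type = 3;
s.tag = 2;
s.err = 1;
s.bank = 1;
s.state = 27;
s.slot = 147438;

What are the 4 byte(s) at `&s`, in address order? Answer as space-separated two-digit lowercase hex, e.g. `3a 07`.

cb 9b fb 8f

[0+:2] type=3 & 0x3 = 0x3; word=0x00000003
[2+:4] tag=2 & 0xf = 0x2; word=0x0000000b
[6+:1] err=1 & 0x1 = 0x1; word=0x0000004b
[7+:1] bank=1 & 0x1 = 0x1; word=0x000000cb
[8+:6] state=27 & 0x3f = 0x1b; word=0x00001bcb
[14+:18] slot=147438 & 0x3ffff = 0x23fee; word=0x8ffb9bcb
word = 0x8ffb9bcb → little-endian bytes:
  [0]=0xcb  [1]=0x9b  [2]=0xfb  [3]=0x8f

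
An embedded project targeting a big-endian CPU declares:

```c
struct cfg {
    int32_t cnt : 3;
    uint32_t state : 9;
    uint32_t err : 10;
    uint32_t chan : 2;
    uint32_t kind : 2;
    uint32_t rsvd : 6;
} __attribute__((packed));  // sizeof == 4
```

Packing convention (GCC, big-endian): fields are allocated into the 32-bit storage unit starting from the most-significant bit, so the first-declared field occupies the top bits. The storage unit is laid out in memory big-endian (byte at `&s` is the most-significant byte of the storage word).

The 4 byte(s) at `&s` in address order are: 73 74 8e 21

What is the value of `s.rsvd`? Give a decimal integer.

33

[0]=0x73 [1]=0x74 [2]=0x8e [3]=0x21 (big-endian) → word 0x73748e21
cnt [29+:3] = (word>>29) & 0x7 = 3
state [20+:9] = (word>>20) & 0x1ff = 311
err [10+:10] = (word>>10) & 0x3ff = 291
chan [8+:2] = (word>>8) & 0x3 = 2
kind [6+:2] = (word>>6) & 0x3 = 0
rsvd [0+:6] = (word>>0) & 0x3f = 33  ←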